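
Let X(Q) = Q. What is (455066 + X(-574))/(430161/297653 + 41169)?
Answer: 67640453638/6127253259 ≈ 11.039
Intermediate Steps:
(455066 + X(-574))/(430161/297653 + 41169) = (455066 - 574)/(430161/297653 + 41169) = 454492/(430161*(1/297653) + 41169) = 454492/(430161/297653 + 41169) = 454492/(12254506518/297653) = 454492*(297653/12254506518) = 67640453638/6127253259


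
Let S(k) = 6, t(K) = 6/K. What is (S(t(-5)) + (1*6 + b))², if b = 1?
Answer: 169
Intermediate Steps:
(S(t(-5)) + (1*6 + b))² = (6 + (1*6 + 1))² = (6 + (6 + 1))² = (6 + 7)² = 13² = 169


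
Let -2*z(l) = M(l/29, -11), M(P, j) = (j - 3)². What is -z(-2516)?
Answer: 98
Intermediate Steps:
M(P, j) = (-3 + j)²
z(l) = -98 (z(l) = -(-3 - 11)²/2 = -½*(-14)² = -½*196 = -98)
-z(-2516) = -1*(-98) = 98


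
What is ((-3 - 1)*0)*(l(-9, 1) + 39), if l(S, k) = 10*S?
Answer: 0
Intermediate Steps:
((-3 - 1)*0)*(l(-9, 1) + 39) = ((-3 - 1)*0)*(10*(-9) + 39) = (-4*0)*(-90 + 39) = 0*(-51) = 0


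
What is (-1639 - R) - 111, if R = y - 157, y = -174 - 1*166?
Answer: -1253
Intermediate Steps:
y = -340 (y = -174 - 166 = -340)
R = -497 (R = -340 - 157 = -497)
(-1639 - R) - 111 = (-1639 - 1*(-497)) - 111 = (-1639 + 497) - 111 = -1142 - 111 = -1253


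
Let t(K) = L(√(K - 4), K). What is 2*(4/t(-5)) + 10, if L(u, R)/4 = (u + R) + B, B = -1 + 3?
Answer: 29/3 - I/3 ≈ 9.6667 - 0.33333*I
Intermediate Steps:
B = 2
L(u, R) = 8 + 4*R + 4*u (L(u, R) = 4*((u + R) + 2) = 4*((R + u) + 2) = 4*(2 + R + u) = 8 + 4*R + 4*u)
t(K) = 8 + 4*K + 4*√(-4 + K) (t(K) = 8 + 4*K + 4*√(K - 4) = 8 + 4*K + 4*√(-4 + K))
2*(4/t(-5)) + 10 = 2*(4/(8 + 4*(-5) + 4*√(-4 - 5))) + 10 = 2*(4/(8 - 20 + 4*√(-9))) + 10 = 2*(4/(8 - 20 + 4*(3*I))) + 10 = 2*(4/(8 - 20 + 12*I)) + 10 = 2*(4/(-12 + 12*I)) + 10 = 2*(4*((-12 - 12*I)/288)) + 10 = 2*((-12 - 12*I)/72) + 10 = (-12 - 12*I)/36 + 10 = 10 + (-12 - 12*I)/36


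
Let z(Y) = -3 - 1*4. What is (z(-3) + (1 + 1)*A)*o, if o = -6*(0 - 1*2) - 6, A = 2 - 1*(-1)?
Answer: -6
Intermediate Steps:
z(Y) = -7 (z(Y) = -3 - 4 = -7)
A = 3 (A = 2 + 1 = 3)
o = 6 (o = -6*(0 - 2) - 6 = -6*(-2) - 6 = 12 - 6 = 6)
(z(-3) + (1 + 1)*A)*o = (-7 + (1 + 1)*3)*6 = (-7 + 2*3)*6 = (-7 + 6)*6 = -1*6 = -6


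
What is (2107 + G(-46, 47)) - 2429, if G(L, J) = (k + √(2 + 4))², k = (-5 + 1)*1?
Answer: -322 + (4 - √6)² ≈ -319.60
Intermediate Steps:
k = -4 (k = -4*1 = -4)
G(L, J) = (-4 + √6)² (G(L, J) = (-4 + √(2 + 4))² = (-4 + √6)²)
(2107 + G(-46, 47)) - 2429 = (2107 + (4 - √6)²) - 2429 = -322 + (4 - √6)²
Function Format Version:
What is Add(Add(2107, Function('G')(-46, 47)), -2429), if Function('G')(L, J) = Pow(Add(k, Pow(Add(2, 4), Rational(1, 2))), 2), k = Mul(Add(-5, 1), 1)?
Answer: Add(-322, Pow(Add(4, Mul(-1, Pow(6, Rational(1, 2)))), 2)) ≈ -319.60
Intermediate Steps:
k = -4 (k = Mul(-4, 1) = -4)
Function('G')(L, J) = Pow(Add(-4, Pow(6, Rational(1, 2))), 2) (Function('G')(L, J) = Pow(Add(-4, Pow(Add(2, 4), Rational(1, 2))), 2) = Pow(Add(-4, Pow(6, Rational(1, 2))), 2))
Add(Add(2107, Function('G')(-46, 47)), -2429) = Add(Add(2107, Pow(Add(4, Mul(-1, Pow(6, Rational(1, 2)))), 2)), -2429) = Add(-322, Pow(Add(4, Mul(-1, Pow(6, Rational(1, 2)))), 2))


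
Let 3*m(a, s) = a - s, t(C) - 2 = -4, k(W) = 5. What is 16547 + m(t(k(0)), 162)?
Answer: 49477/3 ≈ 16492.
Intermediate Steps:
t(C) = -2 (t(C) = 2 - 4 = -2)
m(a, s) = -s/3 + a/3 (m(a, s) = (a - s)/3 = -s/3 + a/3)
16547 + m(t(k(0)), 162) = 16547 + (-⅓*162 + (⅓)*(-2)) = 16547 + (-54 - ⅔) = 16547 - 164/3 = 49477/3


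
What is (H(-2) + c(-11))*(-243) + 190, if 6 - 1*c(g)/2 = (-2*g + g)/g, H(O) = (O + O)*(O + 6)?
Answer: 676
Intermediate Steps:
H(O) = 2*O*(6 + O) (H(O) = (2*O)*(6 + O) = 2*O*(6 + O))
c(g) = 14 (c(g) = 12 - 2*(-2*g + g)/g = 12 - 2*(-g)/g = 12 - 2*(-1) = 12 + 2 = 14)
(H(-2) + c(-11))*(-243) + 190 = (2*(-2)*(6 - 2) + 14)*(-243) + 190 = (2*(-2)*4 + 14)*(-243) + 190 = (-16 + 14)*(-243) + 190 = -2*(-243) + 190 = 486 + 190 = 676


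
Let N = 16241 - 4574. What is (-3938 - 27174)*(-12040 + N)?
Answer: 11604776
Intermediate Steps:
N = 11667
(-3938 - 27174)*(-12040 + N) = (-3938 - 27174)*(-12040 + 11667) = -31112*(-373) = 11604776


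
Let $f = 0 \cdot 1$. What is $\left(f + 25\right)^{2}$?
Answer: $625$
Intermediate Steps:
$f = 0$
$\left(f + 25\right)^{2} = \left(0 + 25\right)^{2} = 25^{2} = 625$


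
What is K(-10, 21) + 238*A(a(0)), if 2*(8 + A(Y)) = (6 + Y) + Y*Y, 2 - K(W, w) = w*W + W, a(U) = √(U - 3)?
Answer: -1325 + 119*I*√3 ≈ -1325.0 + 206.11*I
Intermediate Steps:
a(U) = √(-3 + U)
K(W, w) = 2 - W - W*w (K(W, w) = 2 - (w*W + W) = 2 - (W*w + W) = 2 - (W + W*w) = 2 + (-W - W*w) = 2 - W - W*w)
A(Y) = -5 + Y/2 + Y²/2 (A(Y) = -8 + ((6 + Y) + Y*Y)/2 = -8 + ((6 + Y) + Y²)/2 = -8 + (6 + Y + Y²)/2 = -8 + (3 + Y/2 + Y²/2) = -5 + Y/2 + Y²/2)
K(-10, 21) + 238*A(a(0)) = (2 - 1*(-10) - 1*(-10)*21) + 238*(-5 + √(-3 + 0)/2 + (√(-3 + 0))²/2) = (2 + 10 + 210) + 238*(-5 + √(-3)/2 + (√(-3))²/2) = 222 + 238*(-5 + (I*√3)/2 + (I*√3)²/2) = 222 + 238*(-5 + I*√3/2 + (½)*(-3)) = 222 + 238*(-5 + I*√3/2 - 3/2) = 222 + 238*(-13/2 + I*√3/2) = 222 + (-1547 + 119*I*√3) = -1325 + 119*I*√3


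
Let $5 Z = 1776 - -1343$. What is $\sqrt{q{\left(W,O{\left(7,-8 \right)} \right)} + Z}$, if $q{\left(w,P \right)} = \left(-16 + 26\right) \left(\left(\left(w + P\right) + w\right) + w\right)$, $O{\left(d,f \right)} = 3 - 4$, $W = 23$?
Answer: $\frac{\sqrt{32595}}{5} \approx 36.108$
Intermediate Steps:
$O{\left(d,f \right)} = -1$ ($O{\left(d,f \right)} = 3 - 4 = -1$)
$q{\left(w,P \right)} = 10 P + 30 w$ ($q{\left(w,P \right)} = 10 \left(\left(\left(P + w\right) + w\right) + w\right) = 10 \left(\left(P + 2 w\right) + w\right) = 10 \left(P + 3 w\right) = 10 P + 30 w$)
$Z = \frac{3119}{5}$ ($Z = \frac{1776 - -1343}{5} = \frac{1776 + 1343}{5} = \frac{1}{5} \cdot 3119 = \frac{3119}{5} \approx 623.8$)
$\sqrt{q{\left(W,O{\left(7,-8 \right)} \right)} + Z} = \sqrt{\left(10 \left(-1\right) + 30 \cdot 23\right) + \frac{3119}{5}} = \sqrt{\left(-10 + 690\right) + \frac{3119}{5}} = \sqrt{680 + \frac{3119}{5}} = \sqrt{\frac{6519}{5}} = \frac{\sqrt{32595}}{5}$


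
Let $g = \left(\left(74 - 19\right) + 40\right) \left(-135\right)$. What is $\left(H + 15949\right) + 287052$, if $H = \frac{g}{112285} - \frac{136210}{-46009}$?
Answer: $\frac{313070880317998}{1033224113} \approx 3.03 \cdot 10^{5}$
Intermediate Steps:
$g = -12825$ ($g = \left(\left(74 - 19\right) + 40\right) \left(-135\right) = \left(55 + 40\right) \left(-135\right) = 95 \left(-135\right) = -12825$)
$H = \frac{2940854885}{1033224113}$ ($H = - \frac{12825}{112285} - \frac{136210}{-46009} = \left(-12825\right) \frac{1}{112285} - - \frac{136210}{46009} = - \frac{2565}{22457} + \frac{136210}{46009} = \frac{2940854885}{1033224113} \approx 2.8463$)
$\left(H + 15949\right) + 287052 = \left(\frac{2940854885}{1033224113} + 15949\right) + 287052 = \frac{16481832233122}{1033224113} + 287052 = \frac{313070880317998}{1033224113}$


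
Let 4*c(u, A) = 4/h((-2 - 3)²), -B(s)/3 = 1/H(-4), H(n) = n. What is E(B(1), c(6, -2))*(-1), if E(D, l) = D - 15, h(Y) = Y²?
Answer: 57/4 ≈ 14.250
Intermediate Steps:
B(s) = ¾ (B(s) = -3/(-4) = -3*(-¼) = ¾)
c(u, A) = 1/625 (c(u, A) = (4/(((-2 - 3)²)²))/4 = (4/(((-5)²)²))/4 = (4/(25²))/4 = (4/625)/4 = (4*(1/625))/4 = (¼)*(4/625) = 1/625)
E(D, l) = -15 + D
E(B(1), c(6, -2))*(-1) = (-15 + ¾)*(-1) = -57/4*(-1) = 57/4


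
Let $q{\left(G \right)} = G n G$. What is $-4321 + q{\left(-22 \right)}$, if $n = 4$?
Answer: $-2385$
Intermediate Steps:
$q{\left(G \right)} = 4 G^{2}$ ($q{\left(G \right)} = G 4 G = 4 G G = 4 G^{2}$)
$-4321 + q{\left(-22 \right)} = -4321 + 4 \left(-22\right)^{2} = -4321 + 4 \cdot 484 = -4321 + 1936 = -2385$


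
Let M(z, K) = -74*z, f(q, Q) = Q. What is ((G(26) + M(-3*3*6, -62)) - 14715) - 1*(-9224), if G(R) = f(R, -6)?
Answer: -1501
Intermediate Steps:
G(R) = -6
((G(26) + M(-3*3*6, -62)) - 14715) - 1*(-9224) = ((-6 - 74*(-3*3)*6) - 14715) - 1*(-9224) = ((-6 - (-666)*6) - 14715) + 9224 = ((-6 - 74*(-54)) - 14715) + 9224 = ((-6 + 3996) - 14715) + 9224 = (3990 - 14715) + 9224 = -10725 + 9224 = -1501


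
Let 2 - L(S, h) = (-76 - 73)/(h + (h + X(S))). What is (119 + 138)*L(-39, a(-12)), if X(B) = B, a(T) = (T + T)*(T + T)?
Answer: 610375/1113 ≈ 548.41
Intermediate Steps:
a(T) = 4*T**2 (a(T) = (2*T)*(2*T) = 4*T**2)
L(S, h) = 2 + 149/(S + 2*h) (L(S, h) = 2 - (-76 - 73)/(h + (h + S)) = 2 - (-149)/(h + (S + h)) = 2 - (-149)/(S + 2*h) = 2 + 149/(S + 2*h))
(119 + 138)*L(-39, a(-12)) = (119 + 138)*((149 + 2*(-39) + 4*(4*(-12)**2))/(-39 + 2*(4*(-12)**2))) = 257*((149 - 78 + 4*(4*144))/(-39 + 2*(4*144))) = 257*((149 - 78 + 4*576)/(-39 + 2*576)) = 257*((149 - 78 + 2304)/(-39 + 1152)) = 257*(2375/1113) = 610375/1113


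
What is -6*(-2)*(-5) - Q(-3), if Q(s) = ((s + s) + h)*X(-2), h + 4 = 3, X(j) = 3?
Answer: -39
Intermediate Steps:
h = -1 (h = -4 + 3 = -1)
Q(s) = -3 + 6*s (Q(s) = ((s + s) - 1)*3 = (2*s - 1)*3 = (-1 + 2*s)*3 = -3 + 6*s)
-6*(-2)*(-5) - Q(-3) = -6*(-2)*(-5) - (-3 + 6*(-3)) = 12*(-5) - (-3 - 18) = -60 - 1*(-21) = -60 + 21 = -39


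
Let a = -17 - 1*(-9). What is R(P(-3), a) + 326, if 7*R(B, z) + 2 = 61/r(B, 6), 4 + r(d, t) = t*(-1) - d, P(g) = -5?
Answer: 11339/35 ≈ 323.97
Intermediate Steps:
a = -8 (a = -17 + 9 = -8)
r(d, t) = -4 - d - t (r(d, t) = -4 + (t*(-1) - d) = -4 + (-t - d) = -4 + (-d - t) = -4 - d - t)
R(B, z) = -2/7 + 61/(7*(-10 - B)) (R(B, z) = -2/7 + (61/(-4 - B - 1*6))/7 = -2/7 + (61/(-4 - B - 6))/7 = -2/7 + (61/(-10 - B))/7 = -2/7 + 61/(7*(-10 - B)))
R(P(-3), a) + 326 = (-81 - 2*(-5))/(7*(10 - 5)) + 326 = (⅐)*(-81 + 10)/5 + 326 = (⅐)*(⅕)*(-71) + 326 = -71/35 + 326 = 11339/35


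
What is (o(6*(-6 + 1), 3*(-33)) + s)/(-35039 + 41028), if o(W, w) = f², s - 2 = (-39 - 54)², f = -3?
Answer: 8660/5989 ≈ 1.4460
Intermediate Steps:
s = 8651 (s = 2 + (-39 - 54)² = 2 + (-93)² = 2 + 8649 = 8651)
o(W, w) = 9 (o(W, w) = (-3)² = 9)
(o(6*(-6 + 1), 3*(-33)) + s)/(-35039 + 41028) = (9 + 8651)/(-35039 + 41028) = 8660/5989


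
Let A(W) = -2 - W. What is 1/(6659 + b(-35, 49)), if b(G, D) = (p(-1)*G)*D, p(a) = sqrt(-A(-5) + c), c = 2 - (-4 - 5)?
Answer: 6659/20812481 + 3430*sqrt(2)/20812481 ≈ 0.00055302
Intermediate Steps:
c = 11 (c = 2 - 1*(-9) = 2 + 9 = 11)
p(a) = 2*sqrt(2) (p(a) = sqrt(-(-2 - 1*(-5)) + 11) = sqrt(-(-2 + 5) + 11) = sqrt(-1*3 + 11) = sqrt(-3 + 11) = sqrt(8) = 2*sqrt(2))
b(G, D) = 2*D*G*sqrt(2) (b(G, D) = ((2*sqrt(2))*G)*D = (2*G*sqrt(2))*D = 2*D*G*sqrt(2))
1/(6659 + b(-35, 49)) = 1/(6659 + 2*49*(-35)*sqrt(2)) = 1/(6659 - 3430*sqrt(2))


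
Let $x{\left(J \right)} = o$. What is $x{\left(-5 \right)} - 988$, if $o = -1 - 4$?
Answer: $-993$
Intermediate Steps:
$o = -5$ ($o = -1 - 4 = -5$)
$x{\left(J \right)} = -5$
$x{\left(-5 \right)} - 988 = -5 - 988 = -993$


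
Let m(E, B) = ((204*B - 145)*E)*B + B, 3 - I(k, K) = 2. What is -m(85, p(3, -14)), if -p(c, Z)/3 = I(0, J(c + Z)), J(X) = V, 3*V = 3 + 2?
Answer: -193032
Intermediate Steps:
V = 5/3 (V = (3 + 2)/3 = (⅓)*5 = 5/3 ≈ 1.6667)
J(X) = 5/3
I(k, K) = 1 (I(k, K) = 3 - 1*2 = 3 - 2 = 1)
p(c, Z) = -3 (p(c, Z) = -3*1 = -3)
m(E, B) = B + B*E*(-145 + 204*B) (m(E, B) = ((-145 + 204*B)*E)*B + B = (E*(-145 + 204*B))*B + B = B*E*(-145 + 204*B) + B = B + B*E*(-145 + 204*B))
-m(85, p(3, -14)) = -(-3)*(1 - 145*85 + 204*(-3)*85) = -(-3)*(1 - 12325 - 52020) = -(-3)*(-64344) = -1*193032 = -193032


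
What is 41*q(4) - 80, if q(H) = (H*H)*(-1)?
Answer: -736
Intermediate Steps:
q(H) = -H**2 (q(H) = H**2*(-1) = -H**2)
41*q(4) - 80 = 41*(-1*4**2) - 80 = 41*(-1*16) - 80 = 41*(-16) - 80 = -656 - 80 = -736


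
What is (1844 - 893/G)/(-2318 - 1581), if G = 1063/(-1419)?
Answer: -3227339/4144637 ≈ -0.77868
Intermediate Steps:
G = -1063/1419 (G = 1063*(-1/1419) = -1063/1419 ≈ -0.74912)
(1844 - 893/G)/(-2318 - 1581) = (1844 - 893/(-1063/1419))/(-2318 - 1581) = (1844 - 893*(-1419/1063))/(-3899) = (1844 + 1267167/1063)*(-1/3899) = (3227339/1063)*(-1/3899) = -3227339/4144637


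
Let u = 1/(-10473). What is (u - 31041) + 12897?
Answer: -190022113/10473 ≈ -18144.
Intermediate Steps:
u = -1/10473 ≈ -9.5484e-5
(u - 31041) + 12897 = (-1/10473 - 31041) + 12897 = -325092394/10473 + 12897 = -190022113/10473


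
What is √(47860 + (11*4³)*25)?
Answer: 2*√16365 ≈ 255.85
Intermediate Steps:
√(47860 + (11*4³)*25) = √(47860 + (11*64)*25) = √(47860 + 704*25) = √(47860 + 17600) = √65460 = 2*√16365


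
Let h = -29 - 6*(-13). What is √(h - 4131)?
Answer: I*√4082 ≈ 63.891*I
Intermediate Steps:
h = 49 (h = -29 + 78 = 49)
√(h - 4131) = √(49 - 4131) = √(-4082) = I*√4082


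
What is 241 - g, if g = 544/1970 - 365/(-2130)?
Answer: 100938233/419610 ≈ 240.55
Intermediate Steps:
g = 187777/419610 (g = 544*(1/1970) - 365*(-1/2130) = 272/985 + 73/426 = 187777/419610 ≈ 0.44750)
241 - g = 241 - 1*187777/419610 = 241 - 187777/419610 = 100938233/419610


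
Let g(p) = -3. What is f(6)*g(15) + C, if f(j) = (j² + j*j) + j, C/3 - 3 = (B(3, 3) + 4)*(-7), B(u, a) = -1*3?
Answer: -246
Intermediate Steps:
B(u, a) = -3
C = -12 (C = 9 + 3*((-3 + 4)*(-7)) = 9 + 3*(1*(-7)) = 9 + 3*(-7) = 9 - 21 = -12)
f(j) = j + 2*j² (f(j) = (j² + j²) + j = 2*j² + j = j + 2*j²)
f(6)*g(15) + C = (6*(1 + 2*6))*(-3) - 12 = (6*(1 + 12))*(-3) - 12 = (6*13)*(-3) - 12 = 78*(-3) - 12 = -234 - 12 = -246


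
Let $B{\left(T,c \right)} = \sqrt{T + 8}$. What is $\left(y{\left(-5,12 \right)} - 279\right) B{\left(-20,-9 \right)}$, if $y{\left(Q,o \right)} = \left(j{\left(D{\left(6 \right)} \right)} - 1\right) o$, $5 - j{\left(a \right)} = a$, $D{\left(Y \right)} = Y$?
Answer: $- 606 i \sqrt{3} \approx - 1049.6 i$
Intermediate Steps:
$B{\left(T,c \right)} = \sqrt{8 + T}$
$j{\left(a \right)} = 5 - a$
$y{\left(Q,o \right)} = - 2 o$ ($y{\left(Q,o \right)} = \left(\left(5 - 6\right) - 1\right) o = \left(-1 - 1\right) o = - 2 o$)
$\left(y{\left(-5,12 \right)} - 279\right) B{\left(-20,-9 \right)} = \left(\left(-2\right) 12 - 279\right) \sqrt{8 - 20} = \left(-24 - 279\right) \sqrt{-12} = - 303 \cdot 2 i \sqrt{3} = - 606 i \sqrt{3}$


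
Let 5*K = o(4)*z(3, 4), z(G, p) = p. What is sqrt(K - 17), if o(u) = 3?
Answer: I*sqrt(365)/5 ≈ 3.821*I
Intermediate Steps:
K = 12/5 (K = (3*4)/5 = (1/5)*12 = 12/5 ≈ 2.4000)
sqrt(K - 17) = sqrt(12/5 - 17) = sqrt(-73/5) = I*sqrt(365)/5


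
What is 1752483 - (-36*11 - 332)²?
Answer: 1222499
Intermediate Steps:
1752483 - (-36*11 - 332)² = 1752483 - (-396 - 332)² = 1752483 - 1*(-728)² = 1752483 - 1*529984 = 1752483 - 529984 = 1222499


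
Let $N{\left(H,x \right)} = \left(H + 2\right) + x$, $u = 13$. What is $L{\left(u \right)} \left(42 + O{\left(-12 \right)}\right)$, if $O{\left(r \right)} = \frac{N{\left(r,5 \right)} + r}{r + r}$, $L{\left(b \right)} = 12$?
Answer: $\frac{1025}{2} \approx 512.5$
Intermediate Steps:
$N{\left(H,x \right)} = 2 + H + x$ ($N{\left(H,x \right)} = \left(2 + H\right) + x = 2 + H + x$)
$O{\left(r \right)} = \frac{7 + 2 r}{2 r}$ ($O{\left(r \right)} = \frac{\left(2 + r + 5\right) + r}{r + r} = \frac{\left(7 + r\right) + r}{2 r} = \left(7 + 2 r\right) \frac{1}{2 r} = \frac{7 + 2 r}{2 r}$)
$L{\left(u \right)} \left(42 + O{\left(-12 \right)}\right) = 12 \left(42 + \frac{\frac{7}{2} - 12}{-12}\right) = 12 \left(42 - - \frac{17}{24}\right) = 12 \left(42 + \frac{17}{24}\right) = 12 \cdot \frac{1025}{24} = \frac{1025}{2}$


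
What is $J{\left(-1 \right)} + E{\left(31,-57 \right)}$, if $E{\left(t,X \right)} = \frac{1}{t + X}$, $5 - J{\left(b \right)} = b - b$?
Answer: $\frac{129}{26} \approx 4.9615$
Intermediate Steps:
$J{\left(b \right)} = 5$ ($J{\left(b \right)} = 5 - \left(b - b\right) = 5 - 0 = 5 + 0 = 5$)
$E{\left(t,X \right)} = \frac{1}{X + t}$
$J{\left(-1 \right)} + E{\left(31,-57 \right)} = 5 + \frac{1}{-57 + 31} = 5 + \frac{1}{-26} = 5 - \frac{1}{26} = \frac{129}{26}$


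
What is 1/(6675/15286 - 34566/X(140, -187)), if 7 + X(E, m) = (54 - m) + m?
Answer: -718442/528062151 ≈ -0.0013605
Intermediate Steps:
X(E, m) = 47 (X(E, m) = -7 + ((54 - m) + m) = -7 + 54 = 47)
1/(6675/15286 - 34566/X(140, -187)) = 1/(6675/15286 - 34566/47) = 1/(-528062151/718442) = -718442/528062151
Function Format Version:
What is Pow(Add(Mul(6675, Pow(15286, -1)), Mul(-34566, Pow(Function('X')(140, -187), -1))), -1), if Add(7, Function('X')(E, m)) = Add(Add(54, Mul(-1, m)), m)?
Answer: Rational(-718442, 528062151) ≈ -0.0013605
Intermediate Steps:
Function('X')(E, m) = 47 (Function('X')(E, m) = Add(-7, Add(Add(54, Mul(-1, m)), m)) = Add(-7, 54) = 47)
Pow(Add(Mul(6675, Pow(15286, -1)), Mul(-34566, Pow(Function('X')(140, -187), -1))), -1) = Pow(Add(Mul(6675, Pow(15286, -1)), Mul(-34566, Pow(47, -1))), -1) = Pow(Add(Mul(6675, Rational(1, 15286)), Mul(-34566, Rational(1, 47))), -1) = Pow(Add(Rational(6675, 15286), Rational(-34566, 47)), -1) = Pow(Rational(-528062151, 718442), -1) = Rational(-718442, 528062151)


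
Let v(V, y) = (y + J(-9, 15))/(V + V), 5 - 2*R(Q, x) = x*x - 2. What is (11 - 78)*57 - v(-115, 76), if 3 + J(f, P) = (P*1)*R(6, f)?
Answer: -439426/115 ≈ -3821.1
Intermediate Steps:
R(Q, x) = 7/2 - x²/2 (R(Q, x) = 5/2 - (x*x - 2)/2 = 5/2 - (x² - 2)/2 = 5/2 - (-2 + x²)/2 = 5/2 + (1 - x²/2) = 7/2 - x²/2)
J(f, P) = -3 + P*(7/2 - f²/2) (J(f, P) = -3 + (P*1)*(7/2 - f²/2) = -3 + P*(7/2 - f²/2))
v(V, y) = (-558 + y)/(2*V) (v(V, y) = (y + (-3 - ½*15*(-7 + (-9)²)))/(V + V) = (y + (-3 - ½*15*(-7 + 81)))/((2*V)) = (y + (-3 - ½*15*74))*(1/(2*V)) = (y + (-3 - 555))*(1/(2*V)) = (y - 558)*(1/(2*V)) = (-558 + y)*(1/(2*V)) = (-558 + y)/(2*V))
(11 - 78)*57 - v(-115, 76) = (11 - 78)*57 - (-558 + 76)/(2*(-115)) = -67*57 - (-1)*(-482)/(2*115) = -3819 - 1*241/115 = -3819 - 241/115 = -439426/115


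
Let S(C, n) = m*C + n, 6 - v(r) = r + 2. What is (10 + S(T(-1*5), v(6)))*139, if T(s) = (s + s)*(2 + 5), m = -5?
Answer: 49762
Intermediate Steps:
v(r) = 4 - r (v(r) = 6 - (r + 2) = 6 - (2 + r) = 6 + (-2 - r) = 4 - r)
T(s) = 14*s (T(s) = (2*s)*7 = 14*s)
S(C, n) = n - 5*C (S(C, n) = -5*C + n = n - 5*C)
(10 + S(T(-1*5), v(6)))*139 = (10 + ((4 - 1*6) - 70*(-1*5)))*139 = (10 + ((4 - 6) - 70*(-5)))*139 = (10 + (-2 - 5*(-70)))*139 = (10 + (-2 + 350))*139 = (10 + 348)*139 = 358*139 = 49762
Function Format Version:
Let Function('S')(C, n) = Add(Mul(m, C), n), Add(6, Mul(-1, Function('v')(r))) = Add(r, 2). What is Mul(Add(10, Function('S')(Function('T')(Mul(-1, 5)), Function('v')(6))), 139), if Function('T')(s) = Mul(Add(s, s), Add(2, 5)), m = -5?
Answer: 49762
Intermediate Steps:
Function('v')(r) = Add(4, Mul(-1, r)) (Function('v')(r) = Add(6, Mul(-1, Add(r, 2))) = Add(6, Mul(-1, Add(2, r))) = Add(6, Add(-2, Mul(-1, r))) = Add(4, Mul(-1, r)))
Function('T')(s) = Mul(14, s) (Function('T')(s) = Mul(Mul(2, s), 7) = Mul(14, s))
Function('S')(C, n) = Add(n, Mul(-5, C)) (Function('S')(C, n) = Add(Mul(-5, C), n) = Add(n, Mul(-5, C)))
Mul(Add(10, Function('S')(Function('T')(Mul(-1, 5)), Function('v')(6))), 139) = Mul(Add(10, Add(Add(4, Mul(-1, 6)), Mul(-5, Mul(14, Mul(-1, 5))))), 139) = Mul(Add(10, Add(Add(4, -6), Mul(-5, Mul(14, -5)))), 139) = Mul(Add(10, Add(-2, Mul(-5, -70))), 139) = Mul(Add(10, Add(-2, 350)), 139) = Mul(Add(10, 348), 139) = Mul(358, 139) = 49762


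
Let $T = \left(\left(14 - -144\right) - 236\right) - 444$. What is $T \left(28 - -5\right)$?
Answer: $-17226$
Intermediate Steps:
$T = -522$ ($T = \left(\left(14 + 144\right) - 236\right) - 444 = \left(158 - 236\right) - 444 = -78 - 444 = -522$)
$T \left(28 - -5\right) = - 522 \left(28 - -5\right) = - 522 \left(28 + 5\right) = \left(-522\right) 33 = -17226$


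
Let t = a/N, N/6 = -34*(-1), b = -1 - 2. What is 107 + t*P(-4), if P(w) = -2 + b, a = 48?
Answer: 1799/17 ≈ 105.82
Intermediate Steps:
b = -3
N = 204 (N = 6*(-34*(-1)) = 6*34 = 204)
t = 4/17 (t = 48/204 = 48*(1/204) = 4/17 ≈ 0.23529)
P(w) = -5 (P(w) = -2 - 3 = -5)
107 + t*P(-4) = 107 + (4/17)*(-5) = 107 - 20/17 = 1799/17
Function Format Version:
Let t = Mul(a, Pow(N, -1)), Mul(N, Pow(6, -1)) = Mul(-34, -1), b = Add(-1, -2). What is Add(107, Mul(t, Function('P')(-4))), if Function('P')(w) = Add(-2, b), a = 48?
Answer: Rational(1799, 17) ≈ 105.82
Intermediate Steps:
b = -3
N = 204 (N = Mul(6, Mul(-34, -1)) = Mul(6, 34) = 204)
t = Rational(4, 17) (t = Mul(48, Pow(204, -1)) = Mul(48, Rational(1, 204)) = Rational(4, 17) ≈ 0.23529)
Function('P')(w) = -5 (Function('P')(w) = Add(-2, -3) = -5)
Add(107, Mul(t, Function('P')(-4))) = Add(107, Mul(Rational(4, 17), -5)) = Add(107, Rational(-20, 17)) = Rational(1799, 17)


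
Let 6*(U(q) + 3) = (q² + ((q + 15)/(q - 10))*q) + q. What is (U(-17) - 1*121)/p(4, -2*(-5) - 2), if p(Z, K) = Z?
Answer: -6389/324 ≈ -19.719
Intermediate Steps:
U(q) = -3 + q/6 + q²/6 + q*(15 + q)/(6*(-10 + q)) (U(q) = -3 + ((q² + ((q + 15)/(q - 10))*q) + q)/6 = -3 + ((q² + ((15 + q)/(-10 + q))*q) + q)/6 = -3 + ((q² + q*(15 + q)/(-10 + q)) + q)/6 = -3 + (q + q² + q*(15 + q)/(-10 + q))/6 = -3 + (q/6 + q²/6 + q*(15 + q)/(6*(-10 + q))) = -3 + q/6 + q²/6 + q*(15 + q)/(6*(-10 + q)))
(U(-17) - 1*121)/p(4, -2*(-5) - 2) = ((180 + (-17)³ - 13*(-17) - 8*(-17)²)/(6*(-10 - 17)) - 1*121)/4 = ((⅙)*(180 - 4913 + 221 - 8*289)/(-27) - 121)*(¼) = ((⅙)*(-1/27)*(180 - 4913 + 221 - 2312) - 121)*(¼) = ((⅙)*(-1/27)*(-6824) - 121)*(¼) = (3412/81 - 121)*(¼) = -6389/81*¼ = -6389/324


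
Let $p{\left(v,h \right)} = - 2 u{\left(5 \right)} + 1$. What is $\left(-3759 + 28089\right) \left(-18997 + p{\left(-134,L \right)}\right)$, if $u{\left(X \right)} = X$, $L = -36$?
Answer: $-462415980$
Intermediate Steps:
$p{\left(v,h \right)} = -9$ ($p{\left(v,h \right)} = \left(-2\right) 5 + 1 = -10 + 1 = -9$)
$\left(-3759 + 28089\right) \left(-18997 + p{\left(-134,L \right)}\right) = \left(-3759 + 28089\right) \left(-18997 - 9\right) = 24330 \left(-19006\right) = -462415980$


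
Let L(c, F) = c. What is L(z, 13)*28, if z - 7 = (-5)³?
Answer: -3304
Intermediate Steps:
z = -118 (z = 7 + (-5)³ = 7 - 125 = -118)
L(z, 13)*28 = -118*28 = -3304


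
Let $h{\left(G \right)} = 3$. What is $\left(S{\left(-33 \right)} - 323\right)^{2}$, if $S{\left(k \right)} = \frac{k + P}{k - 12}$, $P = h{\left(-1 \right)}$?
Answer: $\frac{935089}{9} \approx 1.039 \cdot 10^{5}$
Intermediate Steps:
$P = 3$
$S{\left(k \right)} = \frac{3 + k}{-12 + k}$ ($S{\left(k \right)} = \frac{k + 3}{k - 12} = \frac{3 + k}{-12 + k}$)
$\left(S{\left(-33 \right)} - 323\right)^{2} = \left(\frac{3 - 33}{-12 - 33} - 323\right)^{2} = \left(\frac{1}{-45} \left(-30\right) - 323\right)^{2} = \left(\left(- \frac{1}{45}\right) \left(-30\right) - 323\right)^{2} = \left(\frac{2}{3} - 323\right)^{2} = \left(- \frac{967}{3}\right)^{2} = \frac{935089}{9}$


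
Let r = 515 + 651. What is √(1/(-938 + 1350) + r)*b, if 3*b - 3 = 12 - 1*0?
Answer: 15*√5497831/206 ≈ 170.73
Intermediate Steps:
r = 1166
b = 5 (b = 1 + (12 - 1*0)/3 = 1 + (12 + 0)/3 = 1 + (⅓)*12 = 1 + 4 = 5)
√(1/(-938 + 1350) + r)*b = √(1/(-938 + 1350) + 1166)*5 = √(1/412 + 1166)*5 = √(480393/412)*5 = (3*√5497831/206)*5 = 15*√5497831/206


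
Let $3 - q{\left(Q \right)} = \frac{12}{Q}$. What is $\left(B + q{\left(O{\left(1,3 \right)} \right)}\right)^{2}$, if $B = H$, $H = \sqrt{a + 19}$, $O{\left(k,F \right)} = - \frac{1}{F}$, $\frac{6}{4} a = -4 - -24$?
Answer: $\frac{\left(117 + \sqrt{291}\right)^{2}}{9} \approx 1996.9$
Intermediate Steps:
$a = \frac{40}{3}$ ($a = \frac{2 \left(-4 - -24\right)}{3} = \frac{2 \left(-4 + 24\right)}{3} = \frac{2}{3} \cdot 20 = \frac{40}{3} \approx 13.333$)
$q{\left(Q \right)} = 3 - \frac{12}{Q}$
$H = \frac{\sqrt{291}}{3}$ ($H = \sqrt{\frac{40}{3} + 19} = \sqrt{\frac{97}{3}} = \frac{\sqrt{291}}{3} \approx 5.6862$)
$B = \frac{\sqrt{291}}{3} \approx 5.6862$
$\left(B + q{\left(O{\left(1,3 \right)} \right)}\right)^{2} = \left(\frac{\sqrt{291}}{3} - \left(-3 + \frac{12}{\left(-1\right) \frac{1}{3}}\right)\right)^{2} = \left(\frac{\sqrt{291}}{3} - \left(-3 + \frac{12}{- \frac{1}{3}}\right)\right)^{2} = \left(\frac{\sqrt{291}}{3} + \left(3 - -36\right)\right)^{2} = \left(\frac{\sqrt{291}}{3} + \left(3 + 36\right)\right)^{2} = \left(\frac{\sqrt{291}}{3} + 39\right)^{2} = \left(39 + \frac{\sqrt{291}}{3}\right)^{2}$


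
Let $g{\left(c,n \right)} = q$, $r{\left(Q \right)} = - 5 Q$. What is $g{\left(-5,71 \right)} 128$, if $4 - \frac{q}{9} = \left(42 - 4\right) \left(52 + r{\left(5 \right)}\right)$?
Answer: $-1177344$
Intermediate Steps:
$q = -9198$ ($q = 36 - 9 \left(42 - 4\right) \left(52 - 25\right) = 36 - 9 \cdot 38 \left(52 - 25\right) = 36 - 9 \cdot 38 \cdot 27 = 36 - 9234 = -9198$)
$g{\left(c,n \right)} = -9198$
$g{\left(-5,71 \right)} 128 = \left(-9198\right) 128 = -1177344$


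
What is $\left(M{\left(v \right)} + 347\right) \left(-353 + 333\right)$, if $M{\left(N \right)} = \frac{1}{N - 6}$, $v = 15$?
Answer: $- \frac{62480}{9} \approx -6942.2$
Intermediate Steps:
$M{\left(N \right)} = \frac{1}{-6 + N}$
$\left(M{\left(v \right)} + 347\right) \left(-353 + 333\right) = \left(\frac{1}{-6 + 15} + 347\right) \left(-353 + 333\right) = \left(\frac{1}{9} + 347\right) \left(-20\right) = \frac{3124}{9} \left(-20\right) = - \frac{62480}{9}$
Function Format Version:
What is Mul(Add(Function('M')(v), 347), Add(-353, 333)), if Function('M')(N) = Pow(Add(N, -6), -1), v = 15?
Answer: Rational(-62480, 9) ≈ -6942.2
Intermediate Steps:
Function('M')(N) = Pow(Add(-6, N), -1)
Mul(Add(Function('M')(v), 347), Add(-353, 333)) = Mul(Add(Pow(Add(-6, 15), -1), 347), Add(-353, 333)) = Mul(Add(Pow(9, -1), 347), -20) = Mul(Add(Rational(1, 9), 347), -20) = Mul(Rational(3124, 9), -20) = Rational(-62480, 9)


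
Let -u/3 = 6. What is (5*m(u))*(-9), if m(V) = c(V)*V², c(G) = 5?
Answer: -72900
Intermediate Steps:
u = -18 (u = -3*6 = -18)
m(V) = 5*V²
(5*m(u))*(-9) = (5*(5*(-18)²))*(-9) = (5*(5*324))*(-9) = (5*1620)*(-9) = 8100*(-9) = -72900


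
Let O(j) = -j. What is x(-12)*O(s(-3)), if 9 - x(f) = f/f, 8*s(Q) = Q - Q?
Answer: 0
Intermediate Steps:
s(Q) = 0 (s(Q) = (Q - Q)/8 = (⅛)*0 = 0)
x(f) = 8 (x(f) = 9 - f/f = 9 - 1*1 = 9 - 1 = 8)
x(-12)*O(s(-3)) = 8*(-1*0) = 8*0 = 0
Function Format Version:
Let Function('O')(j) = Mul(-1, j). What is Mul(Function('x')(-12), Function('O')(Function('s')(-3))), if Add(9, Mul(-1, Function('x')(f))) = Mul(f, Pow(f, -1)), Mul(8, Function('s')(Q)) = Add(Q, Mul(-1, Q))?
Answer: 0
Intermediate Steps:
Function('s')(Q) = 0 (Function('s')(Q) = Mul(Rational(1, 8), Add(Q, Mul(-1, Q))) = Mul(Rational(1, 8), 0) = 0)
Function('x')(f) = 8 (Function('x')(f) = Add(9, Mul(-1, Mul(f, Pow(f, -1)))) = Add(9, Mul(-1, 1)) = Add(9, -1) = 8)
Mul(Function('x')(-12), Function('O')(Function('s')(-3))) = Mul(8, Mul(-1, 0)) = Mul(8, 0) = 0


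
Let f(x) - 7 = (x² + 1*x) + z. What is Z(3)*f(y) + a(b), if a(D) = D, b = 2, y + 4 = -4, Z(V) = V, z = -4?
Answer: 179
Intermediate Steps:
y = -8 (y = -4 - 4 = -8)
f(x) = 3 + x + x² (f(x) = 7 + ((x² + 1*x) - 4) = 7 + ((x² + x) - 4) = 7 + ((x + x²) - 4) = 7 + (-4 + x + x²) = 3 + x + x²)
Z(3)*f(y) + a(b) = 3*(3 - 8 + (-8)²) + 2 = 3*(3 - 8 + 64) + 2 = 3*59 + 2 = 177 + 2 = 179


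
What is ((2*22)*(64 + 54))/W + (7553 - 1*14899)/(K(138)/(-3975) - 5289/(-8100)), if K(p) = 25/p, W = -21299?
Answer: -8728407325136/775769867 ≈ -11251.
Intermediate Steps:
((2*22)*(64 + 54))/W + (7553 - 1*14899)/(K(138)/(-3975) - 5289/(-8100)) = ((2*22)*(64 + 54))/(-21299) + (7553 - 1*14899)/((25/138)/(-3975) - 5289/(-8100)) = (44*118)*(-1/21299) + (7553 - 14899)/((25*(1/138))*(-1/3975) - 5289*(-1/8100)) = 5192*(-1/21299) - 7346/((25/138)*(-1/3975) + 1763/2700) = -88/361 - 7346/(-1/21942 + 1763/2700) = -88/361 - 7346/2148947/3291300 = -88/361 - 7346*3291300/2148947 = -88/361 - 24177889800/2148947 = -8728407325136/775769867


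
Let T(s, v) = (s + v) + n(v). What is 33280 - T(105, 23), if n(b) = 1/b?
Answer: 762495/23 ≈ 33152.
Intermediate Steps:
T(s, v) = s + v + 1/v (T(s, v) = (s + v) + 1/v = s + v + 1/v)
33280 - T(105, 23) = 33280 - (105 + 23 + 1/23) = 33280 - 1*2945/23 = 33280 - 2945/23 = 762495/23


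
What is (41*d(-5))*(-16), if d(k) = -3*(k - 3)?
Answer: -15744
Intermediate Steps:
d(k) = 9 - 3*k (d(k) = -3*(-3 + k) = 9 - 3*k)
(41*d(-5))*(-16) = (41*(9 - 3*(-5)))*(-16) = (41*(9 + 15))*(-16) = (41*24)*(-16) = 984*(-16) = -15744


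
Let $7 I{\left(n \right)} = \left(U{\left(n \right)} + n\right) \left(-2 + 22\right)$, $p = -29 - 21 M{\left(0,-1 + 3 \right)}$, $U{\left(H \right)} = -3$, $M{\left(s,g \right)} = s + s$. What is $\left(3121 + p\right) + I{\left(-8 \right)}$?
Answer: $\frac{21424}{7} \approx 3060.6$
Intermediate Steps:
$M{\left(s,g \right)} = 2 s$
$p = -29$ ($p = -29 - 21 \cdot 2 \cdot 0 = -29 - 0 = -29 + 0 = -29$)
$I{\left(n \right)} = - \frac{60}{7} + \frac{20 n}{7}$ ($I{\left(n \right)} = \frac{\left(-3 + n\right) \left(-2 + 22\right)}{7} = \frac{\left(-3 + n\right) 20}{7} = \frac{-60 + 20 n}{7} = - \frac{60}{7} + \frac{20 n}{7}$)
$\left(3121 + p\right) + I{\left(-8 \right)} = \left(3121 - 29\right) + \left(- \frac{60}{7} + \frac{20}{7} \left(-8\right)\right) = 3092 - \frac{220}{7} = \frac{21424}{7}$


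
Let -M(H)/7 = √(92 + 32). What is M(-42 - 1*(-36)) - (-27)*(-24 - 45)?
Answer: -1863 - 14*√31 ≈ -1940.9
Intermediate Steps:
M(H) = -14*√31 (M(H) = -7*√(92 + 32) = -14*√31)
M(-42 - 1*(-36)) - (-27)*(-24 - 45) = -14*√31 - (-27)*(-24 - 45) = -14*√31 - (-27)*(-69) = -14*√31 - 1*1863 = -14*√31 - 1863 = -1863 - 14*√31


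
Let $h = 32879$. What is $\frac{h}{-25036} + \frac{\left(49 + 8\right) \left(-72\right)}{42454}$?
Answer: $- \frac{68117855}{48312652} \approx -1.4099$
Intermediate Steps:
$\frac{h}{-25036} + \frac{\left(49 + 8\right) \left(-72\right)}{42454} = \frac{32879}{-25036} + \frac{\left(49 + 8\right) \left(-72\right)}{42454} = 32879 \left(- \frac{1}{25036}\right) + 57 \left(-72\right) \frac{1}{42454} = - \frac{2989}{2276} - \frac{2052}{21227} = - \frac{68117855}{48312652}$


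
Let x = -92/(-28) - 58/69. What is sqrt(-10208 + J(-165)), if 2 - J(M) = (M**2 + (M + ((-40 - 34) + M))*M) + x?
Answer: I*sqrt(24283855722)/483 ≈ 322.64*I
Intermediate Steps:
x = 1181/483 (x = -92*(-1/28) - 58*1/69 = 23/7 - 58/69 = 1181/483 ≈ 2.4451)
J(M) = -215/483 - M**2 - M*(-74 + 2*M) (J(M) = 2 - ((M**2 + (M + ((-40 - 34) + M))*M) + 1181/483) = 2 - ((M**2 + (M + (-74 + M))*M) + 1181/483) = 2 - ((M**2 + (-74 + 2*M)*M) + 1181/483) = 2 - ((M**2 + M*(-74 + 2*M)) + 1181/483) = 2 - (1181/483 + M**2 + M*(-74 + 2*M)) = 2 + (-1181/483 - M**2 - M*(-74 + 2*M)) = -215/483 - M**2 - M*(-74 + 2*M))
sqrt(-10208 + J(-165)) = sqrt(-10208 + (-215/483 - 3*(-165)**2 + 74*(-165))) = sqrt(-10208 + (-215/483 - 3*27225 - 12210)) = sqrt(-10208 + (-215/483 - 81675 - 12210)) = sqrt(-10208 - 45346670/483) = sqrt(-50277134/483) = I*sqrt(24283855722)/483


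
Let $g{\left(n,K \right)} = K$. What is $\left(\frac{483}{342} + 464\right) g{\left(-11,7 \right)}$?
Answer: $\frac{371399}{114} \approx 3257.9$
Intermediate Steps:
$\left(\frac{483}{342} + 464\right) g{\left(-11,7 \right)} = \left(\frac{483}{342} + 464\right) 7 = \left(483 \cdot \frac{1}{342} + 464\right) 7 = \left(\frac{161}{114} + 464\right) 7 = \frac{53057}{114} \cdot 7 = \frac{371399}{114}$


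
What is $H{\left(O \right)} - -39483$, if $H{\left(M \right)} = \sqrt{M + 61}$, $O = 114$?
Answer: $39483 + 5 \sqrt{7} \approx 39496.0$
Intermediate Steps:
$H{\left(M \right)} = \sqrt{61 + M}$
$H{\left(O \right)} - -39483 = \sqrt{61 + 114} - -39483 = \sqrt{175} + 39483 = 5 \sqrt{7} + 39483 = 39483 + 5 \sqrt{7}$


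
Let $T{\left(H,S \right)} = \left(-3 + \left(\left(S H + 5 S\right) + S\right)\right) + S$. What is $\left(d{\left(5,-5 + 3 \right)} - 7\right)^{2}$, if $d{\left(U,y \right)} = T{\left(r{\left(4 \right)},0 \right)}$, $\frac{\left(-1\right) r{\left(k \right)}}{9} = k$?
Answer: $100$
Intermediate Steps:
$r{\left(k \right)} = - 9 k$
$T{\left(H,S \right)} = -3 + 7 S + H S$ ($T{\left(H,S \right)} = \left(-3 + \left(\left(H S + 5 S\right) + S\right)\right) + S = \left(-3 + \left(\left(5 S + H S\right) + S\right)\right) + S = \left(-3 + \left(6 S + H S\right)\right) + S = \left(-3 + 6 S + H S\right) + S = -3 + 7 S + H S$)
$d{\left(U,y \right)} = -3$ ($d{\left(U,y \right)} = -3 + 7 \cdot 0 + \left(-9\right) 4 \cdot 0 = -3 + 0 - 0 = -3 + 0 + 0 = -3$)
$\left(d{\left(5,-5 + 3 \right)} - 7\right)^{2} = \left(-3 - 7\right)^{2} = \left(-10\right)^{2} = 100$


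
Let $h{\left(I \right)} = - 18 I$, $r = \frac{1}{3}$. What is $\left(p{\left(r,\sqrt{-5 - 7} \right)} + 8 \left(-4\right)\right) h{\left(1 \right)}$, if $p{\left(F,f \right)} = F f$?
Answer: $576 - 12 i \sqrt{3} \approx 576.0 - 20.785 i$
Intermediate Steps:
$r = \frac{1}{3} \approx 0.33333$
$\left(p{\left(r,\sqrt{-5 - 7} \right)} + 8 \left(-4\right)\right) h{\left(1 \right)} = \left(\frac{\sqrt{-5 - 7}}{3} + 8 \left(-4\right)\right) \left(\left(-18\right) 1\right) = \left(\frac{\sqrt{-12}}{3} - 32\right) \left(-18\right) = \left(\frac{2 i \sqrt{3}}{3} - 32\right) \left(-18\right) = \left(-32 + \frac{2 i \sqrt{3}}{3}\right) \left(-18\right) = 576 - 12 i \sqrt{3}$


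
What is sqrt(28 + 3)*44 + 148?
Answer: 148 + 44*sqrt(31) ≈ 392.98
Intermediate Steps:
sqrt(28 + 3)*44 + 148 = sqrt(31)*44 + 148 = 44*sqrt(31) + 148 = 148 + 44*sqrt(31)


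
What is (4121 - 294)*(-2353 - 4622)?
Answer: -26693325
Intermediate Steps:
(4121 - 294)*(-2353 - 4622) = 3827*(-6975) = -26693325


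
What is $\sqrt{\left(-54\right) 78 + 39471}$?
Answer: $\sqrt{35259} \approx 187.77$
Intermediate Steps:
$\sqrt{\left(-54\right) 78 + 39471} = \sqrt{-4212 + 39471} = \sqrt{35259}$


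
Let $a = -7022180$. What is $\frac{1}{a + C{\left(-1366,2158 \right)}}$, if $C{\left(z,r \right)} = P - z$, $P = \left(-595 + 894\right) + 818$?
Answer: $- \frac{1}{7019697} \approx -1.4246 \cdot 10^{-7}$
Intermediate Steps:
$P = 1117$ ($P = 299 + 818 = 1117$)
$C{\left(z,r \right)} = 1117 - z$
$\frac{1}{a + C{\left(-1366,2158 \right)}} = \frac{1}{-7022180 + \left(1117 - -1366\right)} = \frac{1}{-7022180 + \left(1117 + 1366\right)} = \frac{1}{-7022180 + 2483} = \frac{1}{-7019697} = - \frac{1}{7019697}$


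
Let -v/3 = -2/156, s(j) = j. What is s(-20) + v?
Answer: -519/26 ≈ -19.962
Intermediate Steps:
v = 1/26 (v = -(-6)/156 = -3*(-1/78) = 1/26 ≈ 0.038462)
s(-20) + v = -20 + 1/26 = -519/26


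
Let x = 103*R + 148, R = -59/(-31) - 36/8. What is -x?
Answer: 7407/62 ≈ 119.47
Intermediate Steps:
R = -161/62 (R = -59*(-1/31) - 36*1/8 = 59/31 - 9/2 = -161/62 ≈ -2.5968)
x = -7407/62 (x = 103*(-161/62) + 148 = -16583/62 + 148 = -7407/62 ≈ -119.47)
-x = -1*(-7407/62) = 7407/62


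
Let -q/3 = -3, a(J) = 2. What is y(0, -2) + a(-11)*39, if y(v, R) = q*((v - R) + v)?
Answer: 96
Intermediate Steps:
q = 9 (q = -3*(-3) = 9)
y(v, R) = -9*R + 18*v (y(v, R) = 9*((v - R) + v) = 9*(-R + 2*v) = -9*R + 18*v)
y(0, -2) + a(-11)*39 = (-9*(-2) + 18*0) + 2*39 = (18 + 0) + 78 = 18 + 78 = 96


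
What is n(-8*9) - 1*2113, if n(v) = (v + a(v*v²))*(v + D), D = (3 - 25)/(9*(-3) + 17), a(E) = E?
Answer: 26055623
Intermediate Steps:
D = 11/5 (D = -22/(-27 + 17) = -22/(-10) = -22*(-⅒) = 11/5 ≈ 2.2000)
n(v) = (11/5 + v)*(v + v³) (n(v) = (v + v*v²)*(v + 11/5) = (v + v³)*(11/5 + v) = (11/5 + v)*(v + v³))
n(-8*9) - 1*2113 = (-8*9)*(11 + 5*(-8*9) + 5*(-8*9)³ + 11*(-8*9)²)/5 - 1*2113 = (⅕)*(-72)*(11 + 5*(-72) + 5*(-72)³ + 11*(-72)²) - 2113 = (⅕)*(-72)*(11 - 360 + 5*(-373248) + 11*5184) - 2113 = (⅕)*(-72)*(11 - 360 - 1866240 + 57024) - 2113 = (⅕)*(-72)*(-1809565) - 2113 = 26057736 - 2113 = 26055623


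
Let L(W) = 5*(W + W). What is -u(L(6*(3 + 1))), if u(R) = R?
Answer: -240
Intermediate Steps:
L(W) = 10*W (L(W) = 5*(2*W) = 10*W)
-u(L(6*(3 + 1))) = -10*6*(3 + 1) = -10*6*4 = -10*24 = -1*240 = -240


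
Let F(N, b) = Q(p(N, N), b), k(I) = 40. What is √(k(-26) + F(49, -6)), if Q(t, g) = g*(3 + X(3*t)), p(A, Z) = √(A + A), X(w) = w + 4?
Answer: √(-2 - 126*√2) ≈ 13.424*I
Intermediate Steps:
X(w) = 4 + w
p(A, Z) = √2*√A (p(A, Z) = √(2*A) = √2*√A)
Q(t, g) = g*(7 + 3*t) (Q(t, g) = g*(3 + (4 + 3*t)) = g*(7 + 3*t))
F(N, b) = b*(7 + 3*√2*√N) (F(N, b) = b*(7 + 3*(√2*√N)) = b*(7 + 3*√2*√N))
√(k(-26) + F(49, -6)) = √(40 - 6*(7 + 3*√2*√49)) = √(40 - 6*(7 + 3*√2*7)) = √(40 - 6*(7 + 21*√2)) = √(40 + (-42 - 126*√2)) = √(-2 - 126*√2)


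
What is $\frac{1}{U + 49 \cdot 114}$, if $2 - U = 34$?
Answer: $\frac{1}{5554} \approx 0.00018005$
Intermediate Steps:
$U = -32$ ($U = 2 - 34 = -32$)
$\frac{1}{U + 49 \cdot 114} = \frac{1}{-32 + 49 \cdot 114} = \frac{1}{-32 + 5586} = \frac{1}{5554}$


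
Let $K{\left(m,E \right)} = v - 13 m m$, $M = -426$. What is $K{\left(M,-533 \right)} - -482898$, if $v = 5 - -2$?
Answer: $-1876283$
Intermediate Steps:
$v = 7$ ($v = 5 + 2 = 7$)
$K{\left(m,E \right)} = 7 - 13 m^{2}$ ($K{\left(m,E \right)} = 7 - 13 m m = 7 - 13 m^{2}$)
$K{\left(M,-533 \right)} - -482898 = \left(7 - 13 \left(-426\right)^{2}\right) - -482898 = \left(7 - 2359188\right) + 482898 = -2359181 + 482898 = -1876283$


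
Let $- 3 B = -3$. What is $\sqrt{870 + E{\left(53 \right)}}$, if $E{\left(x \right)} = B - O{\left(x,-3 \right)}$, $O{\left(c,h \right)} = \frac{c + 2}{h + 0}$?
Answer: $\frac{2 \sqrt{2001}}{3} \approx 29.822$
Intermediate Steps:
$B = 1$ ($B = \left(- \frac{1}{3}\right) \left(-3\right) = 1$)
$O{\left(c,h \right)} = \frac{2 + c}{h}$
$E{\left(x \right)} = \frac{5}{3} + \frac{x}{3}$ ($E{\left(x \right)} = 1 - \frac{2 + x}{-3} = 1 - - \frac{2 + x}{3} = 1 - \left(- \frac{2}{3} - \frac{x}{3}\right) = 1 + \left(\frac{2}{3} + \frac{x}{3}\right) = \frac{5}{3} + \frac{x}{3}$)
$\sqrt{870 + E{\left(53 \right)}} = \sqrt{870 + \left(\frac{5}{3} + \frac{1}{3} \cdot 53\right)} = \sqrt{870 + \left(\frac{5}{3} + \frac{53}{3}\right)} = \sqrt{870 + \frac{58}{3}} = \sqrt{\frac{2668}{3}} = \frac{2 \sqrt{2001}}{3}$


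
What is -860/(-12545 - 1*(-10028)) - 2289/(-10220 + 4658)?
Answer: 1171637/1555506 ≈ 0.75322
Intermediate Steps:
-860/(-12545 - 1*(-10028)) - 2289/(-10220 + 4658) = -860/(-12545 + 10028) - 2289/(-5562) = -860/(-2517) - 2289*(-1/5562) = -860*(-1/2517) + 763/1854 = 860/2517 + 763/1854 = 1171637/1555506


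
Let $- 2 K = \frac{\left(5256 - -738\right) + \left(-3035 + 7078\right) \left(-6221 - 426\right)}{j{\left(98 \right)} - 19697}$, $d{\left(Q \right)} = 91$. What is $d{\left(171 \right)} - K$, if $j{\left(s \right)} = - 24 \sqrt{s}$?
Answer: $\frac{599816184121}{775830722} - \frac{2256897468 \sqrt{2}}{387915361} \approx 764.9$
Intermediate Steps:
$K = \frac{26867827}{2 \left(-19697 - 168 \sqrt{2}\right)}$ ($K = - \frac{\left(\left(5256 - -738\right) + \left(-3035 + 7078\right) \left(-6221 - 426\right)\right) \frac{1}{- 24 \sqrt{98} - 19697}}{2} = - \frac{\left(\left(5256 + 738\right) + 4043 \left(-6647\right)\right) \frac{1}{- 24 \cdot 7 \sqrt{2} - 19697}}{2} = - \frac{\left(5994 - 26873821\right) \frac{1}{- 168 \sqrt{2} - 19697}}{2} = - \frac{\left(-26867827\right) \frac{1}{-19697 - 168 \sqrt{2}}}{2} = \frac{26867827}{2 \left(-19697 - 168 \sqrt{2}\right)} \approx -673.9$)
$d{\left(171 \right)} - K = 91 - \left(- \frac{529215588419}{775830722} + \frac{2256897468 \sqrt{2}}{387915361}\right) = 91 + \left(\frac{529215588419}{775830722} - \frac{2256897468 \sqrt{2}}{387915361}\right) = \frac{599816184121}{775830722} - \frac{2256897468 \sqrt{2}}{387915361}$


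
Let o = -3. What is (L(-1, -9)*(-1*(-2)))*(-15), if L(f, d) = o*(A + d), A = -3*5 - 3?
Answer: -2430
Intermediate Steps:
A = -18 (A = -15 - 3 = -18)
L(f, d) = 54 - 3*d (L(f, d) = -3*(-18 + d) = 54 - 3*d)
(L(-1, -9)*(-1*(-2)))*(-15) = ((54 - 3*(-9))*(-1*(-2)))*(-15) = ((54 + 27)*2)*(-15) = (81*2)*(-15) = 162*(-15) = -2430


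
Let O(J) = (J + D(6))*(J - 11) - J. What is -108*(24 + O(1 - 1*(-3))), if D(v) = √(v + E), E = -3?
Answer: 864 + 756*√3 ≈ 2173.4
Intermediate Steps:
D(v) = √(-3 + v) (D(v) = √(v - 3) = √(-3 + v))
O(J) = -J + (-11 + J)*(J + √3) (O(J) = (J + √(-3 + 6))*(J - 11) - J = (J + √3)*(-11 + J) - J = (-11 + J)*(J + √3) - J = -J + (-11 + J)*(J + √3))
-108*(24 + O(1 - 1*(-3))) = -108*(24 + ((1 - 1*(-3))² - 12*(1 - 1*(-3)) - 11*√3 + (1 - 1*(-3))*√3)) = -108*(24 + ((1 + 3)² - 12*(1 + 3) - 11*√3 + (1 + 3)*√3)) = -108*(24 + (4² - 12*4 - 11*√3 + 4*√3)) = -108*(24 + (16 - 48 - 11*√3 + 4*√3)) = -108*(24 + (-32 - 7*√3)) = -108*(-8 - 7*√3) = 864 + 756*√3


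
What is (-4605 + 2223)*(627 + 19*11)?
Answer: -1991352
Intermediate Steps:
(-4605 + 2223)*(627 + 19*11) = -2382*(627 + 209) = -2382*836 = -1991352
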